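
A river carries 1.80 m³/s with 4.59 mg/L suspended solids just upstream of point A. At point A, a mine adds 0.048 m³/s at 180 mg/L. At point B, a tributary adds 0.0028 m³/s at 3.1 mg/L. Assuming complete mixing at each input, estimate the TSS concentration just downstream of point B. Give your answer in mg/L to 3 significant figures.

9.14 mg/L

After input A: C = (1.8·4.59 + 0.048·180) / 1.848 = 9.146 mg/L.
After input B: C = (1.848·9.146 + 0.0028·3.1) / 1.851 = 9.137 mg/L.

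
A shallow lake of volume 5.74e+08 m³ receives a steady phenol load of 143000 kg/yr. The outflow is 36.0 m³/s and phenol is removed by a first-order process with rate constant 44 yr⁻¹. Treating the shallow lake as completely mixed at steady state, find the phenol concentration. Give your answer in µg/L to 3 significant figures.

Outflow Q = 36.0 m³/s × 3.156e+07 s/yr = 1.136e+09 m³/yr.
Steady-state CSTR mass balance: W = Q·C + k·V·C, so C = W/(Q + kV).
Q + kV = 1.136e+09 + 44·5.74e+08 = 2.639e+10 m³/yr.
C = 143000/2.639e+10 = 5.418e-06 kg/m³ = 0.005418 mg/L = 5.418 µg/L.

5.42 µg/L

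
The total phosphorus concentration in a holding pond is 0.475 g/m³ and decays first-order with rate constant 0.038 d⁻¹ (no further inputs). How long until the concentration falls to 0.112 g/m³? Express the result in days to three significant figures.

38.0 d

t = ln(C₀/C)/k = ln(0.475/0.112)/0.038 = 1.445/0.038 = 38.02 d.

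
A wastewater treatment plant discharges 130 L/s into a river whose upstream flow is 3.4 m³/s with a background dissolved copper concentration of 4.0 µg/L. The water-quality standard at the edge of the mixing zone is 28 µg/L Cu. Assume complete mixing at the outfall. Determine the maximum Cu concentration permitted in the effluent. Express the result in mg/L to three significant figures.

130 L/s = 0.13 m³/s.
4.0 µg/L = 0.004 mg/L.
28 µg/L = 0.028 mg/L.
Mass balance: 0.028·3.53 = 0.13·Cₑ + 3.4·0.004.
Cₑ = (0.09884 − 0.0136) / 0.13 = 0.6557 mg/L.

0.656 mg/L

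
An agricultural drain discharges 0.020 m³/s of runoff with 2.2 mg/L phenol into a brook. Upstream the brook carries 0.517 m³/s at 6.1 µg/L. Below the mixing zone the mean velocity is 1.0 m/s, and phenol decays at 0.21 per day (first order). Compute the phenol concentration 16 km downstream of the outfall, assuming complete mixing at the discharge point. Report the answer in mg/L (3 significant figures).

6.1 µg/L = 0.0061 mg/L.
After complete mixing, C₀ = (0.02·2.2 + 0.517·0.0061) / 0.537 = 0.08781 mg/L.
Travel time t = 1.6e+04 m / 1.0 m/s = 1.6e+04 s = 0.1852 d.
C = 0.08781·exp(−0.21·0.1852) = 0.08781·0.9619 = 0.08446 mg/L.

0.0845 mg/L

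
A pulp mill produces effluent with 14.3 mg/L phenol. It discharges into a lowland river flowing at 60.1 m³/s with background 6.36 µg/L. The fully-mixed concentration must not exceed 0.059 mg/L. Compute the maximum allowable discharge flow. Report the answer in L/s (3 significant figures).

222 L/s

6.36 µg/L = 0.00636 mg/L.
Mass balance at complete mixing: C_std·(Q_w + Q_r) = Q_w·C_e + Q_r·C_b.
Rearranging, Q_w = Q_r·(C_std − C_b)/(C_e − C_std) = 60.1·(0.059 − 0.00636) / (14.3 − 0.059) = 0.2222 m³/s.
= 222.2 L/s.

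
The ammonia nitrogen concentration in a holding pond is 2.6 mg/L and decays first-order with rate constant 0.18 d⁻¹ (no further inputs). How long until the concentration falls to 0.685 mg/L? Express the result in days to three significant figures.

t = ln(C₀/C)/k = ln(2.6/0.685)/0.18 = 1.334/0.18 = 7.41 d.

7.41 d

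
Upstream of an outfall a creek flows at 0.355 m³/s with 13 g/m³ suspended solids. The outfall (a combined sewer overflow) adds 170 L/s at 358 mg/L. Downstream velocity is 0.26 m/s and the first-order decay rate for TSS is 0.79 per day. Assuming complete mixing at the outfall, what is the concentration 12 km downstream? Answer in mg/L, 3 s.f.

81.8 mg/L

170 L/s = 0.17 m³/s.
After complete mixing, C₀ = (0.17·358 + 0.355·13) / 0.525 = 124.7 mg/L.
Travel time t = 1.2e+04 m / 0.26 m/s = 4.615e+04 s = 0.5342 d.
C = 124.7·exp(−0.79·0.5342) = 124.7·0.6557 = 81.78 mg/L.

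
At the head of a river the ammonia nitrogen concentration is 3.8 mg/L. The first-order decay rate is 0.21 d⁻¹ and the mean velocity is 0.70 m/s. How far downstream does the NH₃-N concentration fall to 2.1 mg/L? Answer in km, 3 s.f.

171 km

From C = C₀·e^(−kt), t = ln(C₀/C)/k = ln(3.8/2.1)/0.21 = 0.5931/0.21 = 2.824 d.
Distance = v·t = 0.70 m/s × 2.44e+05 s = 1.708e+05 m = 170.8 km.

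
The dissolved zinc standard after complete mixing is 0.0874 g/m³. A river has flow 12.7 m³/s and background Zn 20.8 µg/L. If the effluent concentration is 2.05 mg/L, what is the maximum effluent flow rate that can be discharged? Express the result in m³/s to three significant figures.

0.431 m³/s

20.8 µg/L = 0.0208 mg/L.
Mass balance at complete mixing: C_std·(Q_w + Q_r) = Q_w·C_e + Q_r·C_b.
Rearranging, Q_w = Q_r·(C_std − C_b)/(C_e − C_std) = 12.7·(0.0874 − 0.0208) / (2.05 − 0.0874) = 0.431 m³/s.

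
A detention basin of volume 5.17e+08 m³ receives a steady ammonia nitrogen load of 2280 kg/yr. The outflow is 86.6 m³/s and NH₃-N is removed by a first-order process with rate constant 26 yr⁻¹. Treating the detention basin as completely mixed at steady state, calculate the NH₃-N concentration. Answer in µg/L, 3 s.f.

Outflow Q = 86.6 m³/s × 3.156e+07 s/yr = 2.733e+09 m³/yr.
Steady-state CSTR mass balance: W = Q·C + k·V·C, so C = W/(Q + kV).
Q + kV = 2.733e+09 + 26·5.17e+08 = 1.617e+10 m³/yr.
C = 2280/1.617e+10 = 1.41e-07 kg/m³ = 0.000141 mg/L = 0.141 µg/L.

0.141 µg/L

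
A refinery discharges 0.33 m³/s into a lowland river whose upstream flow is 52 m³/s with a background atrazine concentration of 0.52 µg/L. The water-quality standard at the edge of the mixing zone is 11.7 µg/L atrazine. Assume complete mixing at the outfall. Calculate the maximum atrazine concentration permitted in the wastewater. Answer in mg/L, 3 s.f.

0.52 µg/L = 0.00052 mg/L.
11.7 µg/L = 0.0117 mg/L.
Mass balance: 0.0117·52.33 = 0.33·Cₑ + 52·0.00052.
Cₑ = (0.6123 − 0.02704) / 0.33 = 1.773 mg/L.

1.77 mg/L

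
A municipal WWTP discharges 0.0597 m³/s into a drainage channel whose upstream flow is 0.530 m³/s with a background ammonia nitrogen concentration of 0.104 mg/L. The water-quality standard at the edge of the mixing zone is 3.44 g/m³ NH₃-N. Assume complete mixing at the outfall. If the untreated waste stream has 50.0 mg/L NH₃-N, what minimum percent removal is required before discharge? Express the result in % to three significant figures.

33.9 %

Mass balance: 3.44·0.5897 = 0.0597·Cₑ + 0.53·0.104.
Cₑ = (2.029 − 0.05512) / 0.0597 = 33.06 mg/L.
Required removal = 1 − 33.06/50.0 = 33.89 %.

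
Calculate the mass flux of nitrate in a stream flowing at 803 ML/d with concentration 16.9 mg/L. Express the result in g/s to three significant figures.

157 g/s

803 ML/d = 9.294 m³/s.
Mass flux = Q·C = 9.294 m³/s × 16.9 g/m³ = 157.1 g/s.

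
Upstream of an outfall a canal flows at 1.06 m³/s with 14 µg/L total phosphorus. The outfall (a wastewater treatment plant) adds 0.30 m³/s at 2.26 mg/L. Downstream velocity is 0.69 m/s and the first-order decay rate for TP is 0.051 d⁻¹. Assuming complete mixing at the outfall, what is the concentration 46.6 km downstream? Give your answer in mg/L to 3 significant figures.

14 µg/L = 0.014 mg/L.
After complete mixing, C₀ = (0.3·2.26 + 1.06·0.014) / 1.36 = 0.5094 mg/L.
Travel time t = 4.66e+04 m / 0.69 m/s = 6.754e+04 s = 0.7817 d.
C = 0.5094·exp(−0.051·0.7817) = 0.5094·0.9609 = 0.4895 mg/L.

0.490 mg/L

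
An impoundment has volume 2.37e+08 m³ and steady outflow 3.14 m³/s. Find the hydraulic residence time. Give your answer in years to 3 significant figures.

2.39 yr

Q = 3.14 m³/s × 3.156e+07 s/yr = 9.909e+07 m³/yr.
Hydraulic residence time τ = V/Q = 2.37e+08/9.909e+07 = 2.392 yr.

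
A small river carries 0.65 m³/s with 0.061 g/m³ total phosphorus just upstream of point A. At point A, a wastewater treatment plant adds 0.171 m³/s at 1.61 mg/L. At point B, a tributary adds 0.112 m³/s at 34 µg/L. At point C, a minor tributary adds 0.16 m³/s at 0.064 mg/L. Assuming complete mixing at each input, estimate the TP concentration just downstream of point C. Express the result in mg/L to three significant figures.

0.301 mg/L

After input A: C = (0.65·0.061 + 0.171·1.61) / 0.821 = 0.3836 mg/L.
34 µg/L = 0.034 mg/L.
After input B: C = (0.821·0.3836 + 0.112·0.034) / 0.933 = 0.3417 mg/L.
After input C: C = (0.933·0.3417 + 0.16·0.064) / 1.093 = 0.301 mg/L.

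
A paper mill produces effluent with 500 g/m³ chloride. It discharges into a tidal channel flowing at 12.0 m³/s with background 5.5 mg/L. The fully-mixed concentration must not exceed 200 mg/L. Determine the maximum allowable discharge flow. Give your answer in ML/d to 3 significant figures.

Mass balance at complete mixing: C_std·(Q_w + Q_r) = Q_w·C_e + Q_r·C_b.
Rearranging, Q_w = Q_r·(C_std − C_b)/(C_e − C_std) = 12.0·(200 − 5.5) / (500 − 200) = 7.78 m³/s.
= 672.2 ML/d.

672 ML/d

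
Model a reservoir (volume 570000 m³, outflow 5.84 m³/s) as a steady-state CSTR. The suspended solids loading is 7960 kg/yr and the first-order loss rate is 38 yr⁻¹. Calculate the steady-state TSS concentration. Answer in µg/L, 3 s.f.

38.6 µg/L

Outflow Q = 5.84 m³/s × 3.156e+07 s/yr = 1.843e+08 m³/yr.
Steady-state CSTR mass balance: W = Q·C + k·V·C, so C = W/(Q + kV).
Q + kV = 1.843e+08 + 38·570000 = 2.06e+08 m³/yr.
C = 7960/2.06e+08 = 3.865e-05 kg/m³ = 0.03865 mg/L = 38.65 µg/L.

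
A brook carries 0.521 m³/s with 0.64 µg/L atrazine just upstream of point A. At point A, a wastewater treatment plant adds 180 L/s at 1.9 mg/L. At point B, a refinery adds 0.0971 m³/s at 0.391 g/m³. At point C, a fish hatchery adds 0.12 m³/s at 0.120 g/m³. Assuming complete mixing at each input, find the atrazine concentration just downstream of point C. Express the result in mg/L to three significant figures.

0.64 µg/L = 0.00064 mg/L.
180 L/s = 0.18 m³/s.
After input A: C = (0.521·0.00064 + 0.18·1.9) / 0.701 = 0.4884 mg/L.
After input B: C = (0.701·0.4884 + 0.0971·0.391) / 0.7981 = 0.4765 mg/L.
After input C: C = (0.7981·0.4765 + 0.12·0.12) / 0.9181 = 0.4299 mg/L.

0.430 mg/L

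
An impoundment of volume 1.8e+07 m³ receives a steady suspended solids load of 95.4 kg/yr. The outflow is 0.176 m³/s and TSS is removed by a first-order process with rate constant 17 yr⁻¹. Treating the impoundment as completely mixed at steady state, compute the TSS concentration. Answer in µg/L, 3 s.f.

Outflow Q = 0.176 m³/s × 3.156e+07 s/yr = 5.554e+06 m³/yr.
Steady-state CSTR mass balance: W = Q·C + k·V·C, so C = W/(Q + kV).
Q + kV = 5.554e+06 + 17·1.8e+07 = 3.116e+08 m³/yr.
C = 95.4/3.116e+08 = 3.062e-07 kg/m³ = 0.0003062 mg/L = 0.3062 µg/L.

0.306 µg/L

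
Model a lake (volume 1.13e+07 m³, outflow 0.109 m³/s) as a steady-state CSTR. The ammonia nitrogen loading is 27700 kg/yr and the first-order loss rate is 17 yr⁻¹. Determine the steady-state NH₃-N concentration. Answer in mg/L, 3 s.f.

0.142 mg/L

Outflow Q = 0.109 m³/s × 3.156e+07 s/yr = 3.44e+06 m³/yr.
Steady-state CSTR mass balance: W = Q·C + k·V·C, so C = W/(Q + kV).
Q + kV = 3.44e+06 + 17·1.13e+07 = 1.955e+08 m³/yr.
C = 27700/1.955e+08 = 0.0001417 kg/m³ = 0.1417 mg/L.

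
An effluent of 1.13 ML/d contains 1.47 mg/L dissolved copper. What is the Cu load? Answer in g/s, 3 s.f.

0.0192 g/s

1.13 ML/d = 0.01308 m³/s.
Mass flux = Q·C = 0.01308 m³/s × 1.47 g/m³ = 0.01923 g/s.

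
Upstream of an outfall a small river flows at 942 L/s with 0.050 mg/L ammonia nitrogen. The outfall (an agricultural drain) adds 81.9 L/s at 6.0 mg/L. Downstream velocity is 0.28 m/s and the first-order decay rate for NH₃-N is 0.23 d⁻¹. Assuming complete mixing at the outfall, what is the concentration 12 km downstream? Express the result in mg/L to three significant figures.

81.9 L/s = 0.0819 m³/s.
942 L/s = 0.942 m³/s.
After complete mixing, C₀ = (0.0819·6 + 0.942·0.05) / 1.024 = 0.5259 mg/L.
Travel time t = 1.2e+04 m / 0.28 m/s = 4.286e+04 s = 0.496 d.
C = 0.5259·exp(−0.23·0.496) = 0.5259·0.8922 = 0.4692 mg/L.

0.469 mg/L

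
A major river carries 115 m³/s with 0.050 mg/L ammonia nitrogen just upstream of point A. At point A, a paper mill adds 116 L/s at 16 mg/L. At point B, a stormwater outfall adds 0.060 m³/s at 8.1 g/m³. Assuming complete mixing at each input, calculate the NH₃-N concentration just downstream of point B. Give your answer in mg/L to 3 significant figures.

116 L/s = 0.116 m³/s.
After input A: C = (115·0.05 + 0.116·16) / 115.1 = 0.06607 mg/L.
After input B: C = (115.1·0.06607 + 0.06·8.1) / 115.2 = 0.07026 mg/L.

0.0703 mg/L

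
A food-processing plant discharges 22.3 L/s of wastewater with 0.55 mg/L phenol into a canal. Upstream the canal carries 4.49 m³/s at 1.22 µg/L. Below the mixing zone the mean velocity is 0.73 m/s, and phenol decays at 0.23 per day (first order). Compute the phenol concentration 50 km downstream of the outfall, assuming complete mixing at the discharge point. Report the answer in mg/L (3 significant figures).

0.00328 mg/L

22.3 L/s = 0.0223 m³/s.
1.22 µg/L = 0.00122 mg/L.
After complete mixing, C₀ = (0.0223·0.55 + 4.49·0.00122) / 4.512 = 0.003932 mg/L.
Travel time t = 5e+04 m / 0.73 m/s = 6.849e+04 s = 0.7927 d.
C = 0.003932·exp(−0.23·0.7927) = 0.003932·0.8333 = 0.003277 mg/L.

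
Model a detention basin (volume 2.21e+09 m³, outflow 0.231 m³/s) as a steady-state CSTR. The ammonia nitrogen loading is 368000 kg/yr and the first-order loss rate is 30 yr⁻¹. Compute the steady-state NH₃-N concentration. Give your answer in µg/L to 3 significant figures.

Outflow Q = 0.231 m³/s × 3.156e+07 s/yr = 7.29e+06 m³/yr.
Steady-state CSTR mass balance: W = Q·C + k·V·C, so C = W/(Q + kV).
Q + kV = 7.29e+06 + 30·2.21e+09 = 6.631e+10 m³/yr.
C = 368000/6.631e+10 = 5.55e-06 kg/m³ = 0.00555 mg/L = 5.55 µg/L.

5.55 µg/L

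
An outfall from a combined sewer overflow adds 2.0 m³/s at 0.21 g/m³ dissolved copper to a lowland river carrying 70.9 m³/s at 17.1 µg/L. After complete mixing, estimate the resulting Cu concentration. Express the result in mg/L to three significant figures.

0.0224 mg/L

17.1 µg/L = 0.0171 mg/L.
By mass balance at complete mixing, C = (2·0.21 + 70.9·0.0171) / (2 + 70.9) = 1.632/72.9 = 0.02239 mg/L.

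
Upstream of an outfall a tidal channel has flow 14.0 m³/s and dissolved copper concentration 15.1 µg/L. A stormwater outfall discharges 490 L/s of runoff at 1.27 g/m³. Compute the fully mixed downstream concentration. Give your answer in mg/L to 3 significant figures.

0.0575 mg/L

490 L/s = 0.49 m³/s.
15.1 µg/L = 0.0151 mg/L.
By mass balance at complete mixing, C = (0.49·1.27 + 14·0.0151) / (0.49 + 14) = 0.8337/14.49 = 0.05754 mg/L.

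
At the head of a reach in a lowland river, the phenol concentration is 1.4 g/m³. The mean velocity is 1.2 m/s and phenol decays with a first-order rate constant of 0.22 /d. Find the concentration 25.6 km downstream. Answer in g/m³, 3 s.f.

1.33 g/m³

Travel time t = 25.6 km / 1.2 m/s = 2.56e+04/1.2 = 2.133e+04 s = 0.2469 d.
First-order decay: C = 1.4·exp(−0.22·0.2469) = 1.4·0.9471 = 1.326 g/m³.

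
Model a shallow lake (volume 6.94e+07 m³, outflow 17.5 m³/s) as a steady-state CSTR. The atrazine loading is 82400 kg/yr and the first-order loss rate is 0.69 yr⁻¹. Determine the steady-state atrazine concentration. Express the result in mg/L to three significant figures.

Outflow Q = 17.5 m³/s × 3.156e+07 s/yr = 5.523e+08 m³/yr.
Steady-state CSTR mass balance: W = Q·C + k·V·C, so C = W/(Q + kV).
Q + kV = 5.523e+08 + 0.69·6.94e+07 = 6.001e+08 m³/yr.
C = 82400/6.001e+08 = 0.0001373 kg/m³ = 0.1373 mg/L.

0.137 mg/L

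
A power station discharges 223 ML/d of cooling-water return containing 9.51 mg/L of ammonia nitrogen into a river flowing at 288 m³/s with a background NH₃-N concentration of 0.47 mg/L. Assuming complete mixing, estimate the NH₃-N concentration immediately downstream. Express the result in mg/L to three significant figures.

0.550 mg/L

223 ML/d = 2.581 m³/s.
Conservation of mass across the mixing zone: C = (2.581·9.51 + 288·0.47) / (2.581 + 288) = 159.9/290.6 = 0.5503 mg/L.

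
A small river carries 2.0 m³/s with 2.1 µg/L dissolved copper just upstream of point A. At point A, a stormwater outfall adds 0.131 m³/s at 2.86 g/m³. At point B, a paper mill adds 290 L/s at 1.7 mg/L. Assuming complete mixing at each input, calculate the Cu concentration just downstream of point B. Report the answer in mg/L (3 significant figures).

0.360 mg/L

2.1 µg/L = 0.0021 mg/L.
After input A: C = (2·0.0021 + 0.131·2.86) / 2.131 = 0.1778 mg/L.
290 L/s = 0.29 m³/s.
After input B: C = (2.131·0.1778 + 0.29·1.7) / 2.421 = 0.3601 mg/L.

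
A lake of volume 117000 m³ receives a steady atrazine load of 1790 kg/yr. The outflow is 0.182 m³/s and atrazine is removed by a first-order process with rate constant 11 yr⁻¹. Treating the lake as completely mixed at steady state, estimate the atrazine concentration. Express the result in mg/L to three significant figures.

0.255 mg/L

Outflow Q = 0.182 m³/s × 3.156e+07 s/yr = 5.743e+06 m³/yr.
Steady-state CSTR mass balance: W = Q·C + k·V·C, so C = W/(Q + kV).
Q + kV = 5.743e+06 + 11·117000 = 7.03e+06 m³/yr.
C = 1790/7.03e+06 = 0.0002546 kg/m³ = 0.2546 mg/L.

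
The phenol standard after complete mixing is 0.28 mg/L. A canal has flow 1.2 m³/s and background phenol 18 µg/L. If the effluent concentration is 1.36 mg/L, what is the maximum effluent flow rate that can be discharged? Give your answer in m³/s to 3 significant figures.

18 µg/L = 0.018 mg/L.
Mass balance at complete mixing: C_std·(Q_w + Q_r) = Q_w·C_e + Q_r·C_b.
Rearranging, Q_w = Q_r·(C_std − C_b)/(C_e − C_std) = 1.2·(0.28 − 0.018) / (1.36 − 0.28) = 0.2911 m³/s.

0.291 m³/s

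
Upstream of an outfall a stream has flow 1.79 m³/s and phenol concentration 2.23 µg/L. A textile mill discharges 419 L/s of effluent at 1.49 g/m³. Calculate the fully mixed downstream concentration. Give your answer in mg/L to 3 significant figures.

0.284 mg/L

419 L/s = 0.419 m³/s.
2.23 µg/L = 0.00223 mg/L.
Conservation of mass across the mixing zone: C = (0.419·1.49 + 1.79·0.00223) / (0.419 + 1.79) = 0.6283/2.209 = 0.2844 mg/L.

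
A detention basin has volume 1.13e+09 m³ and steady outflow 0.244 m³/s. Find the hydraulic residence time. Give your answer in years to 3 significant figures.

Q = 0.244 m³/s × 3.156e+07 s/yr = 7.7e+06 m³/yr.
Hydraulic residence time τ = V/Q = 1.13e+09/7.7e+06 = 146.8 yr.

147 yr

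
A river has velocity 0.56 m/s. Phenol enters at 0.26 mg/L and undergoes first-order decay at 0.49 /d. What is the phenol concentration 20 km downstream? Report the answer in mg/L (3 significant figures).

Travel time t = 20 km / 0.56 m/s = 2e+04/0.56 = 3.571e+04 s = 0.4134 d.
First-order decay: C = 0.26·exp(−0.49·0.4134) = 0.26·0.8166 = 0.2123 mg/L.

0.212 mg/L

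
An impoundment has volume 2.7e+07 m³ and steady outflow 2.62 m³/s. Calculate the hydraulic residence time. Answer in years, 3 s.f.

0.327 yr

Q = 2.62 m³/s × 3.156e+07 s/yr = 8.268e+07 m³/yr.
Hydraulic residence time τ = V/Q = 2.7e+07/8.268e+07 = 0.3266 yr.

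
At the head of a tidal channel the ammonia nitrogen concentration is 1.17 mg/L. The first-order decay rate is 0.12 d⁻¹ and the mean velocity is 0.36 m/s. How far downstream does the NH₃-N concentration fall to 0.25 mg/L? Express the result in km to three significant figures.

From C = C₀·e^(−kt), t = ln(C₀/C)/k = ln(1.17/0.25)/0.12 = 1.543/0.12 = 12.86 d.
Distance = v·t = 0.36 m/s × 1.111e+06 s = 4e+05 m = 400 km.

400 km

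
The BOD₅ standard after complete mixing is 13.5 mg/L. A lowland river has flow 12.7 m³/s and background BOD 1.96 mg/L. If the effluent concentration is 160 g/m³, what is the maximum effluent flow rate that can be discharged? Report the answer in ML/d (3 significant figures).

Mass balance at complete mixing: C_std·(Q_w + Q_r) = Q_w·C_e + Q_r·C_b.
Rearranging, Q_w = Q_r·(C_std − C_b)/(C_e − C_std) = 12.7·(13.5 − 1.96) / (160 − 13.5) = 1 m³/s.
= 86.43 ML/d.

86.4 ML/d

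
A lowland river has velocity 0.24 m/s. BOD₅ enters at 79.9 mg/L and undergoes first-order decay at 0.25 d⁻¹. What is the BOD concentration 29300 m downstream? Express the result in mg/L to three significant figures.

Travel time t = 29300 m / 0.24 m/s = 2.93e+04/0.24 = 1.221e+05 s = 1.413 d.
First-order decay: C = 79.9·exp(−0.25·1.413) = 79.9·0.7024 = 56.12 mg/L.

56.1 mg/L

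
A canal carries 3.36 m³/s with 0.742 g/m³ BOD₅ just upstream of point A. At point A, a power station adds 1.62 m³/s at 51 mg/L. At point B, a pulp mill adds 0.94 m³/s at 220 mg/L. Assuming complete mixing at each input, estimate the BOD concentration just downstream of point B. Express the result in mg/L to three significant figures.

49.3 mg/L

After input A: C = (3.36·0.742 + 1.62·51) / 4.98 = 17.09 mg/L.
After input B: C = (4.98·17.09 + 0.94·220) / 5.92 = 49.31 mg/L.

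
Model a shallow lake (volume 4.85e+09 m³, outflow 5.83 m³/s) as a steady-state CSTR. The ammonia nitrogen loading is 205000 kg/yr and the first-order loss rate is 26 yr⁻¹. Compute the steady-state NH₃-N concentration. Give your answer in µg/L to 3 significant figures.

1.62 µg/L

Outflow Q = 5.83 m³/s × 3.156e+07 s/yr = 1.84e+08 m³/yr.
Steady-state CSTR mass balance: W = Q·C + k·V·C, so C = W/(Q + kV).
Q + kV = 1.84e+08 + 26·4.85e+09 = 1.263e+11 m³/yr.
C = 205000/1.263e+11 = 1.623e-06 kg/m³ = 0.001623 mg/L = 1.623 µg/L.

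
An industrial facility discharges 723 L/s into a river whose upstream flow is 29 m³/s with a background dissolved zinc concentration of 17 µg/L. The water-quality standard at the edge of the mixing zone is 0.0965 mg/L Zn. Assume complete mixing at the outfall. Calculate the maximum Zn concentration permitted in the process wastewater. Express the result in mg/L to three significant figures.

3.29 mg/L

723 L/s = 0.723 m³/s.
17 µg/L = 0.017 mg/L.
Mass balance: 0.0965·29.72 = 0.723·Cₑ + 29·0.017.
Cₑ = (2.868 − 0.493) / 0.723 = 3.285 mg/L.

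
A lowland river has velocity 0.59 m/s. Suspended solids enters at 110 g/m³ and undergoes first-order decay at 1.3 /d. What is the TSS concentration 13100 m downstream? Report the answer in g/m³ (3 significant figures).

78.8 g/m³

Travel time t = 13100 m / 0.59 m/s = 1.31e+04/0.59 = 2.22e+04 s = 0.257 d.
First-order decay: C = 110·exp(−1.3·0.257) = 110·0.716 = 78.76 g/m³.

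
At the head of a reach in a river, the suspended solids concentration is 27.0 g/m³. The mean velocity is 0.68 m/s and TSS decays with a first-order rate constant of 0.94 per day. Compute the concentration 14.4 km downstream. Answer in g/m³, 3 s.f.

21.4 g/m³

Travel time t = 14.4 km / 0.68 m/s = 1.44e+04/0.68 = 2.118e+04 s = 0.2451 d.
First-order decay: C = 27.0·exp(−0.94·0.2451) = 27.0·0.7942 = 21.44 g/m³.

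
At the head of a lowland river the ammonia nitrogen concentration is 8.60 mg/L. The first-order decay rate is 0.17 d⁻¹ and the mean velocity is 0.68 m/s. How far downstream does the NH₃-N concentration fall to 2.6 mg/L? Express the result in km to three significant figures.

From C = C₀·e^(−kt), t = ln(C₀/C)/k = ln(8.60/2.6)/0.17 = 1.196/0.17 = 7.037 d.
Distance = v·t = 0.68 m/s × 6.08e+05 s = 4.134e+05 m = 413.4 km.

413 km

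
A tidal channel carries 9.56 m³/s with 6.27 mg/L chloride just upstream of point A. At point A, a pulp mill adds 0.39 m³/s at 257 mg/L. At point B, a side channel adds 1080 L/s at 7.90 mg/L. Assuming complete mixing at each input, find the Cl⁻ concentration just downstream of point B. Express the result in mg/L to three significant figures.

After input A: C = (9.56·6.27 + 0.39·257) / 9.95 = 16.1 mg/L.
1080 L/s = 1.08 m³/s.
After input B: C = (9.95·16.1 + 1.08·7.9) / 11.03 = 15.29 mg/L.

15.3 mg/L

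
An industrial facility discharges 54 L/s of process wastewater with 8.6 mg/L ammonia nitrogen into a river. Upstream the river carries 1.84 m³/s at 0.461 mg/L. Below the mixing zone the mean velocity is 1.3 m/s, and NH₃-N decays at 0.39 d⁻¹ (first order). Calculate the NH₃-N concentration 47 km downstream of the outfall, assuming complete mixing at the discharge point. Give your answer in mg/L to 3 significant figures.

54 L/s = 0.054 m³/s.
After complete mixing, C₀ = (0.054·8.6 + 1.84·0.461) / 1.894 = 0.6931 mg/L.
Travel time t = 4.7e+04 m / 1.3 m/s = 3.615e+04 s = 0.4184 d.
C = 0.6931·exp(−0.39·0.4184) = 0.6931·0.8494 = 0.5887 mg/L.

0.589 mg/L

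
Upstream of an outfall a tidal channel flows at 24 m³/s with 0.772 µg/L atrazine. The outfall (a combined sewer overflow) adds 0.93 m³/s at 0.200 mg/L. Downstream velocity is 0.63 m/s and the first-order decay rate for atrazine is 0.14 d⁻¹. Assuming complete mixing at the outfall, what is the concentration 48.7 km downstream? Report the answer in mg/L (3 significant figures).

0.00724 mg/L

0.772 µg/L = 0.000772 mg/L.
After complete mixing, C₀ = (0.93·0.2 + 24·0.000772) / 24.93 = 0.008204 mg/L.
Travel time t = 4.87e+04 m / 0.63 m/s = 7.73e+04 s = 0.8947 d.
C = 0.008204·exp(−0.14·0.8947) = 0.008204·0.8823 = 0.007238 mg/L.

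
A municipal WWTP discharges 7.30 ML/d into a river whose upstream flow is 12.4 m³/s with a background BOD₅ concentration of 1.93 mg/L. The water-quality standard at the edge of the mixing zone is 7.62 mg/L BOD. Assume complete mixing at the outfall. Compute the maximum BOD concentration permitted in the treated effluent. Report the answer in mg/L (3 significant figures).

7.30 ML/d = 0.08449 m³/s.
Mass balance: 7.62·12.48 = 0.08449·Cₑ + 12.4·1.93.
Cₑ = (95.13 − 23.93) / 0.08449 = 842.7 mg/L.

843 mg/L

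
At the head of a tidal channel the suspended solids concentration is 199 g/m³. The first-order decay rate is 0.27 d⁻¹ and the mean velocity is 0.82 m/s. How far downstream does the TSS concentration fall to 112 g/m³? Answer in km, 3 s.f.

151 km

From C = C₀·e^(−kt), t = ln(C₀/C)/k = ln(199/112)/0.27 = 0.5748/0.27 = 2.129 d.
Distance = v·t = 0.82 m/s × 1.839e+05 s = 1.508e+05 m = 150.8 km.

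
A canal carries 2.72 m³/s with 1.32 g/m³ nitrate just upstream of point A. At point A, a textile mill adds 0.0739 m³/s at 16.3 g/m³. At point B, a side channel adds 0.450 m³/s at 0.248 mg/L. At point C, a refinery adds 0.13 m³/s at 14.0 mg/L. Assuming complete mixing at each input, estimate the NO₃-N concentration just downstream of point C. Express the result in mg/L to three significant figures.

After input A: C = (2.72·1.32 + 0.0739·16.3) / 2.794 = 1.716 mg/L.
After input B: C = (2.794·1.716 + 0.45·0.248) / 3.244 = 1.513 mg/L.
After input C: C = (3.244·1.513 + 0.13·14) / 3.374 = 1.994 mg/L.

1.99 mg/L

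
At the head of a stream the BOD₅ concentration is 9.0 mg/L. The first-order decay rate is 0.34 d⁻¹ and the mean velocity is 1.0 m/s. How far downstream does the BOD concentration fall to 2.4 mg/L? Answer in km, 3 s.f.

From C = C₀·e^(−kt), t = ln(C₀/C)/k = ln(9.0/2.4)/0.34 = 1.322/0.34 = 3.888 d.
Distance = v·t = 1.0 m/s × 3.359e+05 s = 3.359e+05 m = 335.9 km.

336 km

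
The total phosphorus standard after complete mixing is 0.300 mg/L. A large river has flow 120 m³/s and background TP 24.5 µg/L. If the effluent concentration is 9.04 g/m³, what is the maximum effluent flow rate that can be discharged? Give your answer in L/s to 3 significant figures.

3780 L/s

24.5 µg/L = 0.0245 mg/L.
Mass balance at complete mixing: C_std·(Q_w + Q_r) = Q_w·C_e + Q_r·C_b.
Rearranging, Q_w = Q_r·(C_std − C_b)/(C_e − C_std) = 120·(0.3 − 0.0245) / (9.04 − 0.3) = 3.783 m³/s.
= 3783 L/s.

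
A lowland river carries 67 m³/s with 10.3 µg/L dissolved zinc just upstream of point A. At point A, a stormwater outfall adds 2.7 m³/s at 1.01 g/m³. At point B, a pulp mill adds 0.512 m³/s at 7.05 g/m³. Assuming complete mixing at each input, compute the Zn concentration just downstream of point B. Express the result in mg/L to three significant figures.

0.100 mg/L

10.3 µg/L = 0.0103 mg/L.
After input A: C = (67·0.0103 + 2.7·1.01) / 69.7 = 0.04903 mg/L.
After input B: C = (69.7·0.04903 + 0.512·7.05) / 70.21 = 0.1001 mg/L.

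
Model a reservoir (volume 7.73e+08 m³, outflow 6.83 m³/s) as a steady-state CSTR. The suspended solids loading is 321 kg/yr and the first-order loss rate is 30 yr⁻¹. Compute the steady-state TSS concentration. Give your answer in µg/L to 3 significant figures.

0.0137 µg/L

Outflow Q = 6.83 m³/s × 3.156e+07 s/yr = 2.155e+08 m³/yr.
Steady-state CSTR mass balance: W = Q·C + k·V·C, so C = W/(Q + kV).
Q + kV = 2.155e+08 + 30·7.73e+08 = 2.341e+10 m³/yr.
C = 321/2.341e+10 = 1.371e-08 kg/m³ = 1.371e-05 mg/L = 0.01371 µg/L.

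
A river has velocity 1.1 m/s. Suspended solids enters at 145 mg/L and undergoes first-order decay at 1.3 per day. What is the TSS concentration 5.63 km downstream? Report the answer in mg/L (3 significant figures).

134 mg/L

Travel time t = 5.63 km / 1.1 m/s = 5630/1.1 = 5118 s = 0.05924 d.
First-order decay: C = 145·exp(−1.3·0.05924) = 145·0.9259 = 134.3 mg/L.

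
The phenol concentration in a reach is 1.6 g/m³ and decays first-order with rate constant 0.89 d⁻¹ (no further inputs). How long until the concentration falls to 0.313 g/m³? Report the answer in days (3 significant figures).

1.83 d

t = ln(C₀/C)/k = ln(1.6/0.313)/0.89 = 1.632/0.89 = 1.833 d.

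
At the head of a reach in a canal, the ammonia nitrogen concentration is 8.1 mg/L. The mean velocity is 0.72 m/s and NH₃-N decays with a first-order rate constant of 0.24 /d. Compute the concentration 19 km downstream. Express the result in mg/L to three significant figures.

Travel time t = 19 km / 0.72 m/s = 1.9e+04/0.72 = 2.639e+04 s = 0.3054 d.
First-order decay: C = 8.1·exp(−0.24·0.3054) = 8.1·0.9293 = 7.527 mg/L.

7.53 mg/L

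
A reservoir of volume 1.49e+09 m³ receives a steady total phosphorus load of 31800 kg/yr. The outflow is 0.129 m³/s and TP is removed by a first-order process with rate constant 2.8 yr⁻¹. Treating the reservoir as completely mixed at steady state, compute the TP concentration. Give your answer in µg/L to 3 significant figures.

7.61 µg/L

Outflow Q = 0.129 m³/s × 3.156e+07 s/yr = 4.071e+06 m³/yr.
Steady-state CSTR mass balance: W = Q·C + k·V·C, so C = W/(Q + kV).
Q + kV = 4.071e+06 + 2.8·1.49e+09 = 4.176e+09 m³/yr.
C = 31800/4.176e+09 = 7.615e-06 kg/m³ = 0.007615 mg/L = 7.615 µg/L.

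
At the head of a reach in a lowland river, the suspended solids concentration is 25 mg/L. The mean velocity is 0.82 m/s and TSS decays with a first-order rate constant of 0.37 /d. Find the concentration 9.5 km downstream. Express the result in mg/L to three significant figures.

23.8 mg/L

Travel time t = 9.5 km / 0.82 m/s = 9500/0.82 = 1.159e+04 s = 0.1341 d.
First-order decay: C = 25·exp(−0.37·0.1341) = 25·0.9516 = 23.79 mg/L.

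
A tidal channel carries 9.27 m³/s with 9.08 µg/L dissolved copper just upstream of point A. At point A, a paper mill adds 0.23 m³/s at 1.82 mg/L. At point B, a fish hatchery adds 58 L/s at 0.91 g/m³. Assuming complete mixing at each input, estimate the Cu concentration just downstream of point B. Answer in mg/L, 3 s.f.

0.0581 mg/L

9.08 µg/L = 0.00908 mg/L.
After input A: C = (9.27·0.00908 + 0.23·1.82) / 9.5 = 0.05292 mg/L.
58 L/s = 0.058 m³/s.
After input B: C = (9.5·0.05292 + 0.058·0.91) / 9.558 = 0.05812 mg/L.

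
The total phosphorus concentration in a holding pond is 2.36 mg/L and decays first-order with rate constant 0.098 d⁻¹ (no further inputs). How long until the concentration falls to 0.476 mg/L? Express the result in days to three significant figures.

t = ln(C₀/C)/k = ln(2.36/0.476)/0.098 = 1.601/0.098 = 16.34 d.

16.3 d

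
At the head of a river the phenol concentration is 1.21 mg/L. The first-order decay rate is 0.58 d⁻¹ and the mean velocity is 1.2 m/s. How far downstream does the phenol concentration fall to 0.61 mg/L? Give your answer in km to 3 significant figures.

From C = C₀·e^(−kt), t = ln(C₀/C)/k = ln(1.21/0.61)/0.58 = 0.6849/0.58 = 1.181 d.
Distance = v·t = 1.2 m/s × 1.02e+05 s = 1.224e+05 m = 122.4 km.

122 km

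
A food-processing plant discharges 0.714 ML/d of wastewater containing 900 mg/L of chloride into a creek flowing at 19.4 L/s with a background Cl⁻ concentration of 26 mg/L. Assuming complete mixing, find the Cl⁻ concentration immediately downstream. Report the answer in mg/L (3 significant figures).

287 mg/L

0.714 ML/d = 0.008264 m³/s.
19.4 L/s = 0.0194 m³/s.
By mass balance at complete mixing, C = (0.008264·900 + 0.0194·26) / (0.008264 + 0.0194) = 7.942/0.02766 = 287.1 mg/L.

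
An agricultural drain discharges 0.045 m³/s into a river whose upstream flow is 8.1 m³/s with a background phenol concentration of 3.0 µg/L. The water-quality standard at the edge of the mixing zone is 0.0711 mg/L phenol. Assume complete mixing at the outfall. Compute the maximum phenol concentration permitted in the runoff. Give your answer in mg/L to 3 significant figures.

3.0 µg/L = 0.003 mg/L.
Mass balance: 0.0711·8.145 = 0.045·Cₑ + 8.1·0.003.
Cₑ = (0.5791 − 0.0243) / 0.045 = 12.33 mg/L.

12.3 mg/L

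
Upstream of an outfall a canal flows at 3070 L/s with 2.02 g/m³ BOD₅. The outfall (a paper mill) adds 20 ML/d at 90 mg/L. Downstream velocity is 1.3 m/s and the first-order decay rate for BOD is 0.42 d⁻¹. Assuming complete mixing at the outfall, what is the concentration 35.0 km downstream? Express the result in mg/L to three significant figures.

20 ML/d = 0.2315 m³/s.
3070 L/s = 3.07 m³/s.
After complete mixing, C₀ = (0.2315·90 + 3.07·2.02) / 3.301 = 8.189 mg/L.
Travel time t = 3.5e+04 m / 1.3 m/s = 2.692e+04 s = 0.3116 d.
C = 8.189·exp(−0.42·0.3116) = 8.189·0.8773 = 7.184 mg/L.

7.18 mg/L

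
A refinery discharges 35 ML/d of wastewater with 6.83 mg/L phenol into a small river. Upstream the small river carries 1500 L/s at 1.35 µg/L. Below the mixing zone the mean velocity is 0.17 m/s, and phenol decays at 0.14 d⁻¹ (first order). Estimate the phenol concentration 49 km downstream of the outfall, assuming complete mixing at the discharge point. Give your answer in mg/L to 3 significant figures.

0.911 mg/L

35 ML/d = 0.4051 m³/s.
1500 L/s = 1.5 m³/s.
1.35 µg/L = 0.00135 mg/L.
After complete mixing, C₀ = (0.4051·6.83 + 1.5·0.00135) / 1.905 = 1.453 mg/L.
Travel time t = 4.9e+04 m / 0.17 m/s = 2.882e+05 s = 3.336 d.
C = 1.453·exp(−0.14·3.336) = 1.453·0.6269 = 0.911 mg/L.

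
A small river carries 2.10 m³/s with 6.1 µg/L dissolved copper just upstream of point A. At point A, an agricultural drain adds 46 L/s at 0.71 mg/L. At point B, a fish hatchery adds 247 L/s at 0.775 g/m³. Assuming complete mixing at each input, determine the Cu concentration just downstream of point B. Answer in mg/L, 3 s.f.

0.0990 mg/L

6.1 µg/L = 0.0061 mg/L.
46 L/s = 0.046 m³/s.
After input A: C = (2.1·0.0061 + 0.046·0.71) / 2.146 = 0.02119 mg/L.
247 L/s = 0.247 m³/s.
After input B: C = (2.146·0.02119 + 0.247·0.775) / 2.393 = 0.09899 mg/L.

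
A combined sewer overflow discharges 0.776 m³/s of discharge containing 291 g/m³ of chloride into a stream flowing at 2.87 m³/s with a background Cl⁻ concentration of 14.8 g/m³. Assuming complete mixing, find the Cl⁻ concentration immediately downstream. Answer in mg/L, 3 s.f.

73.6 mg/L

By mass balance at complete mixing, C = (0.776·291 + 2.87·14.8) / (0.776 + 2.87) = 268.3/3.646 = 73.59 mg/L.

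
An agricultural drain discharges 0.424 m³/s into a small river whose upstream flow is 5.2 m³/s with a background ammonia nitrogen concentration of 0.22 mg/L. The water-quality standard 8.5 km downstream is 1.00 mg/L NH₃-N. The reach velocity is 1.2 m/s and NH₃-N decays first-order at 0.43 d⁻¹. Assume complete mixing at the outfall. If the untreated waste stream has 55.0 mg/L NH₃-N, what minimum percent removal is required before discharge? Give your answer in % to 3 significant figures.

79.9 %

Travel time to the compliance point: t = 8500/1.2 = 7083 s = 0.08198 d; decay factor exp(−0.43·0.08198) = 0.9654.
So the concentration just after mixing may be at most 1/0.9654 = 1.036 mg/L.
Mass balance: 1.036·5.624 = 0.424·Cₑ + 5.2·0.22.
Cₑ = (5.826 − 1.144) / 0.424 = 11.04 mg/L.
Required removal = 1 − 11.04/55.0 = 79.92 %.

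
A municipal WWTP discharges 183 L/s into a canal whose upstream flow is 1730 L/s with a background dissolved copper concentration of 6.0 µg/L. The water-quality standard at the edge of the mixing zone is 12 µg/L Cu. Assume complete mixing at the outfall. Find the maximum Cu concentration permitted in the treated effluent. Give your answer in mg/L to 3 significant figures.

183 L/s = 0.183 m³/s.
1730 L/s = 1.73 m³/s.
6.0 µg/L = 0.006 mg/L.
12 µg/L = 0.012 mg/L.
Mass balance: 0.012·1.913 = 0.183·Cₑ + 1.73·0.006.
Cₑ = (0.02296 − 0.01038) / 0.183 = 0.06872 mg/L.

0.0687 mg/L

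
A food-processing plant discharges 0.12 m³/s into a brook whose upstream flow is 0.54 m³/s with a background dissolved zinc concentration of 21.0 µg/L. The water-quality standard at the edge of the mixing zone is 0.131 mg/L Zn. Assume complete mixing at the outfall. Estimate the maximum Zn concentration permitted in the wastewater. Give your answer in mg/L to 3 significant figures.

0.626 mg/L

21.0 µg/L = 0.021 mg/L.
Mass balance: 0.131·0.66 = 0.12·Cₑ + 0.54·0.021.
Cₑ = (0.08646 − 0.01134) / 0.12 = 0.626 mg/L.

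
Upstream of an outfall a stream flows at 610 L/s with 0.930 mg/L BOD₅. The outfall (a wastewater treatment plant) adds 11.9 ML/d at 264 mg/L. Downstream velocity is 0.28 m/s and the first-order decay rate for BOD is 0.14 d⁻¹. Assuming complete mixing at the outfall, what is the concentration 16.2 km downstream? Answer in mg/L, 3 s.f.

11.9 ML/d = 0.1377 m³/s.
610 L/s = 0.61 m³/s.
After complete mixing, C₀ = (0.1377·264 + 0.61·0.93) / 0.7477 = 49.39 mg/L.
Travel time t = 1.62e+04 m / 0.28 m/s = 5.786e+04 s = 0.6696 d.
C = 49.39·exp(−0.14·0.6696) = 49.39·0.9105 = 44.97 mg/L.

45.0 mg/L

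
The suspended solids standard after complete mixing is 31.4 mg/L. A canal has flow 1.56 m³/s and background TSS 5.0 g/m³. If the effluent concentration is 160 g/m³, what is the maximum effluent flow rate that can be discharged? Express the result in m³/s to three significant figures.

0.320 m³/s

Mass balance at complete mixing: C_std·(Q_w + Q_r) = Q_w·C_e + Q_r·C_b.
Rearranging, Q_w = Q_r·(C_std − C_b)/(C_e − C_std) = 1.56·(31.4 − 5) / (160 − 31.4) = 0.3202 m³/s.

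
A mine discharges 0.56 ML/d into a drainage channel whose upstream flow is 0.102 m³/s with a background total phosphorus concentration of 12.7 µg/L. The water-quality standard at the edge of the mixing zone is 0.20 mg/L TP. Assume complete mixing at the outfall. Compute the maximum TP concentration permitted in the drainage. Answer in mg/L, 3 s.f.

3.15 mg/L

0.56 ML/d = 0.006481 m³/s.
12.7 µg/L = 0.0127 mg/L.
Mass balance: 0.2·0.1085 = 0.006481·Cₑ + 0.102·0.0127.
Cₑ = (0.0217 − 0.001295) / 0.006481 = 3.148 mg/L.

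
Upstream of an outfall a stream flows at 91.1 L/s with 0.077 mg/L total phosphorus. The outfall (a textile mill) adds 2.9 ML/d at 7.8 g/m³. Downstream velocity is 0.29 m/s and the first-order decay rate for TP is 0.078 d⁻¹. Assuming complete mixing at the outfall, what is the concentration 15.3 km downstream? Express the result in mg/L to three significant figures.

2.06 mg/L

2.9 ML/d = 0.03356 m³/s.
91.1 L/s = 0.0911 m³/s.
After complete mixing, C₀ = (0.03356·7.8 + 0.0911·0.077) / 0.1247 = 2.156 mg/L.
Travel time t = 1.53e+04 m / 0.29 m/s = 5.276e+04 s = 0.6106 d.
C = 2.156·exp(−0.078·0.6106) = 2.156·0.9535 = 2.056 mg/L.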